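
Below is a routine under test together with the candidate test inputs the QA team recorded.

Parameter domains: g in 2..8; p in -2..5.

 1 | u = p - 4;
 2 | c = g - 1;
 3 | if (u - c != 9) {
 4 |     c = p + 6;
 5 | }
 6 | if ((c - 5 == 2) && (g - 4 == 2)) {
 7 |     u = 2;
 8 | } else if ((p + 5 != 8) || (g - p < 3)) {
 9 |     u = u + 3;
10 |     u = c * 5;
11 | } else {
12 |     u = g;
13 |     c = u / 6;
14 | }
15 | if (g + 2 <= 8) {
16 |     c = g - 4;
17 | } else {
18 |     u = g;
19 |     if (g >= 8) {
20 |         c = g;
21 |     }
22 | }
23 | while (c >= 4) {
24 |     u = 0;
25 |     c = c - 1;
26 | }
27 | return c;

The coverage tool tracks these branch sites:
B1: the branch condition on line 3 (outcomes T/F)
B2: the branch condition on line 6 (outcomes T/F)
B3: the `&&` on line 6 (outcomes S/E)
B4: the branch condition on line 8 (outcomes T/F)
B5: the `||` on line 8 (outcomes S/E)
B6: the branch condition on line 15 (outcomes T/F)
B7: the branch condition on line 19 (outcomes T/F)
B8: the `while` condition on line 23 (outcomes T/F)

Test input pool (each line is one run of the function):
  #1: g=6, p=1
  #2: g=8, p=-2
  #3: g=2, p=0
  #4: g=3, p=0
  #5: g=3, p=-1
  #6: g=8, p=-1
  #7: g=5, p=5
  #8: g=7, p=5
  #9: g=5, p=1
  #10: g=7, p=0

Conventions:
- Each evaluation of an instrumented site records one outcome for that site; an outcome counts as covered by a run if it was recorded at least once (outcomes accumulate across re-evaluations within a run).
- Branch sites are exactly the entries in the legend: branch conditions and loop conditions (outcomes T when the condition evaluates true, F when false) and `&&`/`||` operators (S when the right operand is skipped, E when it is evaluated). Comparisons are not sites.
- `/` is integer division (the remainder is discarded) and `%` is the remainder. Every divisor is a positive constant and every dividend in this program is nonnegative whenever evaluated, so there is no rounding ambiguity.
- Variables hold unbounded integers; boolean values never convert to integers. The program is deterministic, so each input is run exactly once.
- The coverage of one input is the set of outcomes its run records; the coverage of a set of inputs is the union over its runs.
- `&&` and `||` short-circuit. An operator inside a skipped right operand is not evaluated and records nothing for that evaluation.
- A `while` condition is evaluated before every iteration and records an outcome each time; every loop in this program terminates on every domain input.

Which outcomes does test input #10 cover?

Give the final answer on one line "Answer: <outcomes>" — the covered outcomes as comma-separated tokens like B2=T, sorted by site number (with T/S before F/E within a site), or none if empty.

Running input #10 (g=7, p=0), event by event:
  B1->T, B3->S, B2->F, B5->S, B4->T, B6->F, B7->F, B8->T, B8->T, B8->T
  B8->F
as a set, this run covers: B1=T, B2=F, B3=S, B4=T, B5=S, B6=F, B7=F, B8=T, B8=F

Answer: B1=T, B2=F, B3=S, B4=T, B5=S, B6=F, B7=F, B8=T, B8=F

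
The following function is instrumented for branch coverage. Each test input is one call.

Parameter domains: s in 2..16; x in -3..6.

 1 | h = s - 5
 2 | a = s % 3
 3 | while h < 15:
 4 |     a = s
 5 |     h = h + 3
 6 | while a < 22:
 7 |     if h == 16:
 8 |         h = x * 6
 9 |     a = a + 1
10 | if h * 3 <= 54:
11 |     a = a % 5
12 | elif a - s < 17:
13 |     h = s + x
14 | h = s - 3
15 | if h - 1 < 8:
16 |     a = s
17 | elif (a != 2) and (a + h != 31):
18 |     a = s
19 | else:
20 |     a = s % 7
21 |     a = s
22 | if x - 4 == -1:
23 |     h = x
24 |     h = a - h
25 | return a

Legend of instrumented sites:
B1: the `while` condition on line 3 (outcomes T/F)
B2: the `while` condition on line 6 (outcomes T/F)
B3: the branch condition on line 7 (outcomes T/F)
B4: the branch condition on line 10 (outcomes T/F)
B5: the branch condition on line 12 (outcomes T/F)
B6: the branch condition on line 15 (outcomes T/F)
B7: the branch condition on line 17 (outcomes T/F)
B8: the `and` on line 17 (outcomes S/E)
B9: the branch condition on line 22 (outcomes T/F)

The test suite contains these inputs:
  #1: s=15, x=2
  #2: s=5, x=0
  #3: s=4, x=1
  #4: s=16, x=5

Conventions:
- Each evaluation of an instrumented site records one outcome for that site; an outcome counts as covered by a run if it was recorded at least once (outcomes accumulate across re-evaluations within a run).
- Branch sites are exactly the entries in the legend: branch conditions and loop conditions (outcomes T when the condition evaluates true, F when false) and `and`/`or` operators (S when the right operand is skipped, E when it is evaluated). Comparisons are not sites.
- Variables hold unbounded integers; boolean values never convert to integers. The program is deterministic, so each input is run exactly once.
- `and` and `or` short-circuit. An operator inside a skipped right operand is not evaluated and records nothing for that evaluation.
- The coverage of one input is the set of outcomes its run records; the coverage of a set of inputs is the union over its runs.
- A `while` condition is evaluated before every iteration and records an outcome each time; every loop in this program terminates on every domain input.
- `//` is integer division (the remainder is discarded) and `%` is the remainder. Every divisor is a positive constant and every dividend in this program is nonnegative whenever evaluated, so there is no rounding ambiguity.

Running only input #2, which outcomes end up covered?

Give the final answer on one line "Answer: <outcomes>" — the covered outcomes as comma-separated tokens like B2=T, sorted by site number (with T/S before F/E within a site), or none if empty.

Running input #2 (s=5, x=0), event by event:
  B1->T, B1->T, B1->T, B1->T, B1->T, B1->F, B2->T, B3->F, B2->T, B3->F
  B2->T, B3->F, B2->T, B3->F, B2->T, B3->F, B2->T, B3->F, B2->T, B3->F
  B2->T, B3->F, B2->T, B3->F, B2->T, B3->F, B2->T, B3->F, B2->T, B3->F
  B2->T, B3->F, B2->T, B3->F, B2->T, B3->F, B2->T, B3->F, B2->T, B3->F
  B2->F, B4->T, B6->T, B9->F
distinct outcomes covered: B1=T, B1=F, B2=T, B2=F, B3=F, B4=T, B6=T, B9=F

Answer: B1=T, B1=F, B2=T, B2=F, B3=F, B4=T, B6=T, B9=F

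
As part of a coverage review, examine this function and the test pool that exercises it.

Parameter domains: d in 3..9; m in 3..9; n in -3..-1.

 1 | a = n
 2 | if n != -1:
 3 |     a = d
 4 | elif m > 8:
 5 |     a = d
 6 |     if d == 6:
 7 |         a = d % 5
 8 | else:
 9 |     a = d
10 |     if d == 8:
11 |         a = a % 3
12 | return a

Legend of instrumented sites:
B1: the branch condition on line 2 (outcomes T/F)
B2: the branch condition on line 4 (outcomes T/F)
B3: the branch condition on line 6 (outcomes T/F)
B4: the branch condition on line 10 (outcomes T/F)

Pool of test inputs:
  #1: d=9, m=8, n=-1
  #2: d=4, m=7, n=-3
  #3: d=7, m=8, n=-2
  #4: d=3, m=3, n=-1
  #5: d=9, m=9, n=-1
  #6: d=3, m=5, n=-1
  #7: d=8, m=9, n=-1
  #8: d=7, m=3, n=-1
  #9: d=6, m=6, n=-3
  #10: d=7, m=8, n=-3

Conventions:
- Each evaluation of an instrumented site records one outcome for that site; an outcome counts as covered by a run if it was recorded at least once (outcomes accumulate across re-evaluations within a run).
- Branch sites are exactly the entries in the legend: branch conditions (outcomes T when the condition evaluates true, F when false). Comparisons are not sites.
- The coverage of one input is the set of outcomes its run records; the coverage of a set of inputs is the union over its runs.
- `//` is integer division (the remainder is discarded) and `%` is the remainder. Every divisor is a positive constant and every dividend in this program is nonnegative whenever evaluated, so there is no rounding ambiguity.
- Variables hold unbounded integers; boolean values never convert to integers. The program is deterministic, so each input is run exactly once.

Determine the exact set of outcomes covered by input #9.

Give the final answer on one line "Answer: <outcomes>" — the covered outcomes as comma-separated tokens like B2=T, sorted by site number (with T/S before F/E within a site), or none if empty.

Tracing the run of input #9 (d=6, m=6, n=-3):
  B1->T
distinct outcomes covered: B1=T

Answer: B1=T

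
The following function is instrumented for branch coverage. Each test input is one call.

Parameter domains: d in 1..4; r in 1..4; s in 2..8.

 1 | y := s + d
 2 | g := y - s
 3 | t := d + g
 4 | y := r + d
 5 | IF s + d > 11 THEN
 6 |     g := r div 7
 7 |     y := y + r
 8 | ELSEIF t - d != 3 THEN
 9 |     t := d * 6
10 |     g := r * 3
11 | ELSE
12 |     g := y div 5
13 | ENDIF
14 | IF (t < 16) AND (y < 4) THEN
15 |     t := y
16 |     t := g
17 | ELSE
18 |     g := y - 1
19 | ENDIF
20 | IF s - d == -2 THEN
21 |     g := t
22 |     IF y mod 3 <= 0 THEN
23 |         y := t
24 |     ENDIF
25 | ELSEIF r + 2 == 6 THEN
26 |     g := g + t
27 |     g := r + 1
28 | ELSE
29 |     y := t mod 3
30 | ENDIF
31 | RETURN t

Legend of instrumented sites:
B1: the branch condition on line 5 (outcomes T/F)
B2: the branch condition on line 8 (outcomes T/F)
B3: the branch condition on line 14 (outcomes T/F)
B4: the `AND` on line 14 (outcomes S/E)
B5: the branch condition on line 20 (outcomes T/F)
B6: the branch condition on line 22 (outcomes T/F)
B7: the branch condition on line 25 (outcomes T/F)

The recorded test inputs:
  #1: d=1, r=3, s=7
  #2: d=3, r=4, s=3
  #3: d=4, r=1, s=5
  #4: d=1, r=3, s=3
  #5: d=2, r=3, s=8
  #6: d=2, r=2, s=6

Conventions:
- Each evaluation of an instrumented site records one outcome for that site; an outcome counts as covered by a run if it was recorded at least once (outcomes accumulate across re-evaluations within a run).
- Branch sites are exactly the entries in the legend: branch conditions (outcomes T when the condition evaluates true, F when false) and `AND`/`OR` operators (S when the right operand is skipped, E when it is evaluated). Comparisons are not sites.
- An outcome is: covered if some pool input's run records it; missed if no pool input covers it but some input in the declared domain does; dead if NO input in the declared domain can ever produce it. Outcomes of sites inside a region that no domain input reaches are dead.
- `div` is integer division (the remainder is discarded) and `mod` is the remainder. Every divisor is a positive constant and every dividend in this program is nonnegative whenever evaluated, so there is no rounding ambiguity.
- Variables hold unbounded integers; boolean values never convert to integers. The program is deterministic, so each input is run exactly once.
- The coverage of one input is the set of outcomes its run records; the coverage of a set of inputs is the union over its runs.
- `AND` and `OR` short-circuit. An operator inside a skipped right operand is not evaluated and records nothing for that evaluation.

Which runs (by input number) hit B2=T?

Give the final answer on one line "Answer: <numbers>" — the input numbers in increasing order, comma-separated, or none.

input #1 (d=1, r=3, s=7): hits B2=T
input #2 (d=3, r=4, s=3): never hits B2=T
input #3 (d=4, r=1, s=5): hits B2=T
input #4 (d=1, r=3, s=3): hits B2=T
input #5 (d=2, r=3, s=8): hits B2=T
input #6 (d=2, r=2, s=6): hits B2=T

Answer: 1, 3, 4, 5, 6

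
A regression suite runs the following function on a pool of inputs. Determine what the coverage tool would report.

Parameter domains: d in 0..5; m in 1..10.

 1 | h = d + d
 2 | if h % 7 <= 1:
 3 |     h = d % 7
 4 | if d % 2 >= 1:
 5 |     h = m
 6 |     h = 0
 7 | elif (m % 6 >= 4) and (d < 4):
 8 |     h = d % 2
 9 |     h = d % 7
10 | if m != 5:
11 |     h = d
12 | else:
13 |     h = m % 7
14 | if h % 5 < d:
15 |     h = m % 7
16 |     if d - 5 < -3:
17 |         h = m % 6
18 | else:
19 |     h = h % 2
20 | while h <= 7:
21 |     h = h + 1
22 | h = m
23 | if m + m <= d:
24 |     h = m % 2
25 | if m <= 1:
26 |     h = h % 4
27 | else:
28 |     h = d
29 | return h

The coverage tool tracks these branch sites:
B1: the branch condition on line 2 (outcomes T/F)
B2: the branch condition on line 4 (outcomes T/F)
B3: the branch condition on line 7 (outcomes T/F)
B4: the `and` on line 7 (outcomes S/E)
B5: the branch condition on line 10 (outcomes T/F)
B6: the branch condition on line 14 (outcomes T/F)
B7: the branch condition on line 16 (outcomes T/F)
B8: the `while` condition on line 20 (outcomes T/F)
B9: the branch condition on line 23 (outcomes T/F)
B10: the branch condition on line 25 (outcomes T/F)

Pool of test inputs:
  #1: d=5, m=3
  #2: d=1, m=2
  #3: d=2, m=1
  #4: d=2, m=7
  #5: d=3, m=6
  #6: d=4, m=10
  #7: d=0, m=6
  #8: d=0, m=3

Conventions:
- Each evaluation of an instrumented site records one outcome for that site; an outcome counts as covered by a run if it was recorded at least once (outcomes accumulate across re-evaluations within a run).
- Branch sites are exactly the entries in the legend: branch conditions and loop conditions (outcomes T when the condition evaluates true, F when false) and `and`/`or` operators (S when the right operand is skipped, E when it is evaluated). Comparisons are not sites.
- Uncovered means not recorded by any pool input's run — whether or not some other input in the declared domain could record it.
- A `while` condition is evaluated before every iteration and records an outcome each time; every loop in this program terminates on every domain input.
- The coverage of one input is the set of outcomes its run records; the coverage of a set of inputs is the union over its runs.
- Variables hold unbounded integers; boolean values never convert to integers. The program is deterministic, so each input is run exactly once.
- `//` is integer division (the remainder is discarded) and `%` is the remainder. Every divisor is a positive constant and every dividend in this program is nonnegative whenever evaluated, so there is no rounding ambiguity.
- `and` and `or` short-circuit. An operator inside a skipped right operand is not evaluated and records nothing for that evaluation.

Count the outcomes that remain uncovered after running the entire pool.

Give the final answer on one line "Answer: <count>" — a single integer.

run #1 (d=5, m=3) runs B1->F, B2->T, B5->T, B6->T, B7->F, B8->T, B8->T, B8->T, B8->T, B8->T, B8->F, B9->F, B10->F; records B1=F, B2=T, B5=T, B6=T, B7=F, B8=T, B8=F, B9=F, B10=F
run #2 (d=1, m=2) runs B1->F, B2->T, B5->T, B6->F, B8->T, B8->T, B8->T, B8->T, B8->T, B8->T, B8->T, B8->F, B9->F, B10->F; records B1=F, B2=T, B5=T, B6=F, B8=T, B8=F, B9=F, B10=F
run #3 (d=2, m=1) runs B1->F, B2->F, B4->S, B3->F, B5->T, B6->F, B8->T, B8->T, B8->T, B8->T, B8->T, B8->T, B8->T, B8->T, ...; records B1=F, B2=F, B3=F, B4=S, B5=T, B6=F, B8=T, B8=F, B9=T, B10=T
run #4 (d=2, m=7) runs B1->F, B2->F, B4->S, B3->F, B5->T, B6->F, B8->T, B8->T, B8->T, B8->T, B8->T, B8->T, B8->T, B8->T, ...; records B1=F, B2=F, B3=F, B4=S, B5=T, B6=F, B8=T, B8=F, B9=F, B10=F
run #5 (d=3, m=6) runs B1->F, B2->T, B5->T, B6->F, B8->T, B8->T, B8->T, B8->T, B8->T, B8->T, B8->T, B8->F, B9->F, B10->F; records B1=F, B2=T, B5=T, B6=F, B8=T, B8=F, B9=F, B10=F
run #6 (d=4, m=10) runs B1->T, B2->F, B4->E, B3->F, B5->T, B6->F, B8->T, B8->T, B8->T, B8->T, B8->T, B8->T, B8->T, B8->T, ...; records B1=T, B2=F, B3=F, B4=E, B5=T, B6=F, B8=T, B8=F, B9=F, B10=F
run #7 (d=0, m=6) runs B1->T, B2->F, B4->S, B3->F, B5->T, B6->F, B8->T, B8->T, B8->T, B8->T, B8->T, B8->T, B8->T, B8->T, ...; records B1=T, B2=F, B3=F, B4=S, B5=T, B6=F, B8=T, B8=F, B9=F, B10=F
run #8 (d=0, m=3) runs B1->T, B2->F, B4->S, B3->F, B5->T, B6->F, B8->T, B8->T, B8->T, B8->T, B8->T, B8->T, B8->T, B8->T, ...; records B1=T, B2=F, B3=F, B4=S, B5=T, B6=F, B8=T, B8=F, B9=F, B10=F
union over the pool: B1=T, B1=F, B2=T, B2=F, B3=F, B4=S, B4=E, B5=T, B6=T, B6=F, B7=F, B8=T, B8=F, B9=T, B9=F, B10=T, B10=F
uncovered (3 of 20): B3=T, B5=F, B7=T

Answer: 3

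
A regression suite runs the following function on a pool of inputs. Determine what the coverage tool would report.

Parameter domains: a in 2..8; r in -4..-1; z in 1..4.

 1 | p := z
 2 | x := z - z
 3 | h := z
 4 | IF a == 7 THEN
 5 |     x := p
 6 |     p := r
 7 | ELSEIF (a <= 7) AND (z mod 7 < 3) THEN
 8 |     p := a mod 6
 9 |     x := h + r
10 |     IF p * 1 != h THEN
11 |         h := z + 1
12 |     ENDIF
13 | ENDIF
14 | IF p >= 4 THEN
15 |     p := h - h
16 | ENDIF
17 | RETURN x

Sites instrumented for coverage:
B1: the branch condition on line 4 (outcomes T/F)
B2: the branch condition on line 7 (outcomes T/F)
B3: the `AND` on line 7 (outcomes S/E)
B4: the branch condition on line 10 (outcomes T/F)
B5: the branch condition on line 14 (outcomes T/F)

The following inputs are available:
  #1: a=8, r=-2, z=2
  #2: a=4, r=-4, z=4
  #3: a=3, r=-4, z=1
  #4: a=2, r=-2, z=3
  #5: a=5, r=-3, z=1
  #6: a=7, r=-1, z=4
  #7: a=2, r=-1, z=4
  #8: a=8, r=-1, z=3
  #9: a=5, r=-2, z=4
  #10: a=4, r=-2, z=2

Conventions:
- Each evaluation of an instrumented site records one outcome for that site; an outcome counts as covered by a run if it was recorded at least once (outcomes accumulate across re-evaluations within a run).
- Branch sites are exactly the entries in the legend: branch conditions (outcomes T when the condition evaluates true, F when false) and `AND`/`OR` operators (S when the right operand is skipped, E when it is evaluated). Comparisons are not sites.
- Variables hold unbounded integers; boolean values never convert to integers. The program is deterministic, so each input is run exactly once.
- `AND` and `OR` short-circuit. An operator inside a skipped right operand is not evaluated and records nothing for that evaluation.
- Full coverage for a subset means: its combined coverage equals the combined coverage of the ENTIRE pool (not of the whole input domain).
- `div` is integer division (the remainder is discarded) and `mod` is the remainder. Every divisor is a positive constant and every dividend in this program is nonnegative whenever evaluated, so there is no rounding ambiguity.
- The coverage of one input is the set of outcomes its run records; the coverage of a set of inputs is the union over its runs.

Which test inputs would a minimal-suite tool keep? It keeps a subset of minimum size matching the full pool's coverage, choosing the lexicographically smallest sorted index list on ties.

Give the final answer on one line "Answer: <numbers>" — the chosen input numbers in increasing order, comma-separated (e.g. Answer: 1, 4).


test 1 (a=8, r=-2, z=2) hits B1=F, B2=F, B3=S, B5=F
test 2 (a=4, r=-4, z=4) hits B1=F, B2=F, B3=E, B5=T
test 3 (a=3, r=-4, z=1) hits B1=F, B2=T, B3=E, B4=T, B5=F
test 4 (a=2, r=-2, z=3) hits B1=F, B2=F, B3=E, B5=F
test 5 (a=5, r=-3, z=1) hits B1=F, B2=T, B3=E, B4=T, B5=T
test 6 (a=7, r=-1, z=4) hits B1=T, B5=F
test 7 (a=2, r=-1, z=4) hits B1=F, B2=F, B3=E, B5=T
test 8 (a=8, r=-1, z=3) hits B1=F, B2=F, B3=S, B5=F
test 9 (a=5, r=-2, z=4) hits B1=F, B2=F, B3=E, B5=T
test 10 (a=4, r=-2, z=2) hits B1=F, B2=T, B3=E, B4=T, B5=T
the full pool covers 9 outcomes: B1=T, B1=F, B2=T, B2=F, B3=S, B3=E, B4=T, B5=T, B5=F
checked all size-1 subsets: none covers 9 outcomes (max 5/9)
checked all size-2 subsets: none covers 9 outcomes (max 8/9)
size 3: inputs {1, 5, 6} cover all 9 outcomes, and no lexicographically smaller subset of this size does
Answer: 1, 5, 6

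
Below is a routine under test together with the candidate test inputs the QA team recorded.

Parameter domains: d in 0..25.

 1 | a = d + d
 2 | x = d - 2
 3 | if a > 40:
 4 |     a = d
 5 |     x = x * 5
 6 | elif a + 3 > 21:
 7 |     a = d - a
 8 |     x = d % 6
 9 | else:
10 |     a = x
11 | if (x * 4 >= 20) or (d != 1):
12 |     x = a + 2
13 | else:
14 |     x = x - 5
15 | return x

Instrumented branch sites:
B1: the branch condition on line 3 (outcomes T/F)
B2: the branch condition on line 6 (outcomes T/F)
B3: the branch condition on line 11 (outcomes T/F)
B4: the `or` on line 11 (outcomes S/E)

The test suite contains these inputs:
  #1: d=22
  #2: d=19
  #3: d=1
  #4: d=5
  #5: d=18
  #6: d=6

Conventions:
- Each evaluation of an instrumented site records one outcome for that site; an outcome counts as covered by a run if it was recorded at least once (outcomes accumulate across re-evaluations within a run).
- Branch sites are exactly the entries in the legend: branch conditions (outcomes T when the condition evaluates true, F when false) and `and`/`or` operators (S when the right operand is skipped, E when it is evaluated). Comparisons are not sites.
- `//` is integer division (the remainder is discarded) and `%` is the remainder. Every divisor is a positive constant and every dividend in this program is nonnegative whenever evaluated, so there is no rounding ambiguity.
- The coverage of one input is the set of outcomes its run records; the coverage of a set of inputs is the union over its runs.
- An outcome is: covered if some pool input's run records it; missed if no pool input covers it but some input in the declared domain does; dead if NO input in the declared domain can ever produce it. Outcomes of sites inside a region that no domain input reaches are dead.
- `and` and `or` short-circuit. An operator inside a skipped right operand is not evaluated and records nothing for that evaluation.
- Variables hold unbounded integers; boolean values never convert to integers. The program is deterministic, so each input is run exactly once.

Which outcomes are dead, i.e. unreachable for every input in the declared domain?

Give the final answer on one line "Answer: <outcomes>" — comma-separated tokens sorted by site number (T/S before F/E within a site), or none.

sweeping the full domain (26 inputs) for each outcome:
  reachable outcomes have witnesses, e.g. B1=T (e.g. d=21), B1=F (e.g. d=0), B2=T (e.g. d=10), B2=F (e.g. d=0)

Answer: none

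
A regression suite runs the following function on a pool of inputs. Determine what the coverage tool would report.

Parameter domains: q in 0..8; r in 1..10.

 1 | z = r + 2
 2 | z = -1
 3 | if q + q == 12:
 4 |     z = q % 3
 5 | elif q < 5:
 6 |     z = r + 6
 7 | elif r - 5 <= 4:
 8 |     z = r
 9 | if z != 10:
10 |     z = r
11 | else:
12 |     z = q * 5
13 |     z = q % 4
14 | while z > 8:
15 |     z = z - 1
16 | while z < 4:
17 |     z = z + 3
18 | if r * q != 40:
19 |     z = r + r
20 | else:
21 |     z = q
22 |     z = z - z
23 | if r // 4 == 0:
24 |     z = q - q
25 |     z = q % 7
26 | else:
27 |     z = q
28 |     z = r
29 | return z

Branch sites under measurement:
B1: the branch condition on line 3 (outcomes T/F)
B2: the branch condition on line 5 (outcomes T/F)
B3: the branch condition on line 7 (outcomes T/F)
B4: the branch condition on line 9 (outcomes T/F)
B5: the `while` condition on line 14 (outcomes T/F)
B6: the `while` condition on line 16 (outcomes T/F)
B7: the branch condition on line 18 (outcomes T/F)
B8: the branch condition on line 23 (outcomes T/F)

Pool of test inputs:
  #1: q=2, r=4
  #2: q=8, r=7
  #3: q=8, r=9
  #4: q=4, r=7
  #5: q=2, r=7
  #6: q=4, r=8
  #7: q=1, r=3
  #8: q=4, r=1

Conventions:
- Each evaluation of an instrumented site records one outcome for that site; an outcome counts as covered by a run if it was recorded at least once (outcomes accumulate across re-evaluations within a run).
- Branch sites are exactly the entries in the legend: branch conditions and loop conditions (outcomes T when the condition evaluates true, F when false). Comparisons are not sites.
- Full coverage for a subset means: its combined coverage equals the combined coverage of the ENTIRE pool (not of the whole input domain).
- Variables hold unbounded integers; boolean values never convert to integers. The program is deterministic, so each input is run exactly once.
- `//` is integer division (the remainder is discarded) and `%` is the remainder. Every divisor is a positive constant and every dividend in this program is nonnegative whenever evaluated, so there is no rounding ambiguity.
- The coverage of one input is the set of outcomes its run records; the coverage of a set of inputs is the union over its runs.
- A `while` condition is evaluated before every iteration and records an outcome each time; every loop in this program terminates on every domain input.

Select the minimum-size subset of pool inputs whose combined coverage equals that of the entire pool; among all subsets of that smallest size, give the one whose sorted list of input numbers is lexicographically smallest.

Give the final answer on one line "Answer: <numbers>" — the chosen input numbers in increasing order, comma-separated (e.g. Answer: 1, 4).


input #1 (q=2, r=4): events B1->F, B2->T, B4->F, B5->F, B6->T, B6->F, B7->T, B8->F; covers B1=F, B2=T, B4=F, B5=F, B6=T, B6=F, B7=T, B8=F
input #2 (q=8, r=7): events B1->F, B2->F, B3->T, B4->T, B5->F, B6->F, B7->T, B8->F; covers B1=F, B2=F, B3=T, B4=T, B5=F, B6=F, B7=T, B8=F
input #3 (q=8, r=9): events B1->F, B2->F, B3->T, B4->T, B5->T, B5->F, B6->F, B7->T, B8->F; covers B1=F, B2=F, B3=T, B4=T, B5=T, B5=F, B6=F, B7=T, B8=F
input #4 (q=4, r=7): events B1->F, B2->T, B4->T, B5->F, B6->F, B7->T, B8->F; covers B1=F, B2=T, B4=T, B5=F, B6=F, B7=T, B8=F
input #5 (q=2, r=7): events B1->F, B2->T, B4->T, B5->F, B6->F, B7->T, B8->F; covers B1=F, B2=T, B4=T, B5=F, B6=F, B7=T, B8=F
input #6 (q=4, r=8): events B1->F, B2->T, B4->T, B5->F, B6->F, B7->T, B8->F; covers B1=F, B2=T, B4=T, B5=F, B6=F, B7=T, B8=F
input #7 (q=1, r=3): events B1->F, B2->T, B4->T, B5->F, B6->T, B6->F, B7->T, B8->T; covers B1=F, B2=T, B4=T, B5=F, B6=T, B6=F, B7=T, B8=T
input #8 (q=4, r=1): events B1->F, B2->T, B4->T, B5->F, B6->T, B6->F, B7->T, B8->T; covers B1=F, B2=T, B4=T, B5=F, B6=T, B6=F, B7=T, B8=T
union over all inputs: B1=F, B2=T, B2=F, B3=T, B4=T, B4=F, B5=T, B5=F, B6=T, B6=F, B7=T, B8=T, B8=F (13 outcomes)
checked all size-1 subsets: none covers 13 outcomes (max 9/13)
checked all size-2 subsets: none covers 13 outcomes (max 12/13)
the canonical winner is {1, 3, 7}: size 3, full 13-outcome coverage, earliest index list among size-3 covers
Answer: 1, 3, 7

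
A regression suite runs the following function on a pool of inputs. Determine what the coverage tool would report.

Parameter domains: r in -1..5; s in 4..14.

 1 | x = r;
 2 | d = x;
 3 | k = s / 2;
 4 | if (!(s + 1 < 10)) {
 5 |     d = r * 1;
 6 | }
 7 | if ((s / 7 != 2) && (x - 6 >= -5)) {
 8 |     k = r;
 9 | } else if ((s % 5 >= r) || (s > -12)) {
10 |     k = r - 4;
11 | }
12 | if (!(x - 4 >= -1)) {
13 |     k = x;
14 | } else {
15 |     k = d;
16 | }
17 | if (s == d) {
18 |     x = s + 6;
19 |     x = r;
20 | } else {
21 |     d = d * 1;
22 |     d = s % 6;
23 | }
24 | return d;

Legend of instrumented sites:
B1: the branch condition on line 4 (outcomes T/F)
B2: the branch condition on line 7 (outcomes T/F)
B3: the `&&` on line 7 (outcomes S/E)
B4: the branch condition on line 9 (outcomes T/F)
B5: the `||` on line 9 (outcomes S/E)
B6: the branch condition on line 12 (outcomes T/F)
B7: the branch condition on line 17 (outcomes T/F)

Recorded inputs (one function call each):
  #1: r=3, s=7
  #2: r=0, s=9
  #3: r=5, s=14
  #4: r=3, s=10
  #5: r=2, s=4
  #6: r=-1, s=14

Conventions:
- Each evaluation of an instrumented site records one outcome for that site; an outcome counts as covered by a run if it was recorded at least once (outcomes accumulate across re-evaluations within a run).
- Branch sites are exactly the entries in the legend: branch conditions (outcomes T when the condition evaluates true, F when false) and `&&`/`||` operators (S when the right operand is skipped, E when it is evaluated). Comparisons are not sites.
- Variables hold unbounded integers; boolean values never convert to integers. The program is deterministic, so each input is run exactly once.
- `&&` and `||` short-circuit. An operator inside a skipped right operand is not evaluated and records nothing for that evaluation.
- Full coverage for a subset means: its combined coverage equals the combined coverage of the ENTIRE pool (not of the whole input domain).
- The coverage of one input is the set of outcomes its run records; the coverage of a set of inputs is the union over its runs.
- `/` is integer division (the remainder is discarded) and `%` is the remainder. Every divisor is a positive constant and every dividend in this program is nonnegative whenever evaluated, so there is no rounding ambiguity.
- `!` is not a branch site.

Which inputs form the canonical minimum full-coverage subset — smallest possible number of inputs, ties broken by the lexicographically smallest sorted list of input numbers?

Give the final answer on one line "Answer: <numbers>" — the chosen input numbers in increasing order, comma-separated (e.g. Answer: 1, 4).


test 1 (r=3, s=7) fires B1->F, B3->E, B2->T, B6->F, B7->F; hits B1=F, B2=T, B3=E, B6=F, B7=F
test 2 (r=0, s=9) fires B1->T, B3->E, B2->F, B5->S, B4->T, B6->T, B7->F; hits B1=T, B2=F, B3=E, B4=T, B5=S, B6=T, B7=F
test 3 (r=5, s=14) fires B1->T, B3->S, B2->F, B5->E, B4->T, B6->F, B7->F; hits B1=T, B2=F, B3=S, B4=T, B5=E, B6=F, B7=F
test 4 (r=3, s=10) fires B1->T, B3->E, B2->T, B6->F, B7->F; hits B1=T, B2=T, B3=E, B6=F, B7=F
test 5 (r=2, s=4) fires B1->F, B3->E, B2->T, B6->T, B7->F; hits B1=F, B2=T, B3=E, B6=T, B7=F
test 6 (r=-1, s=14) fires B1->T, B3->S, B2->F, B5->S, B4->T, B6->T, B7->F; hits B1=T, B2=F, B3=S, B4=T, B5=S, B6=T, B7=F
together the pool reaches 12 outcomes: B1=T, B1=F, B2=T, B2=F, B3=S, B3=E, B4=T, B5=S, B5=E, B6=T, B6=F, B7=F
every size-1 subset falls short of the 12 outcomes (best: 7/12)
every size-2 subset falls short of the 12 outcomes (best: 11/12)
the canonical winner is {1, 2, 3}: size 3, full 12-outcome coverage, earliest index list among size-3 covers
Answer: 1, 2, 3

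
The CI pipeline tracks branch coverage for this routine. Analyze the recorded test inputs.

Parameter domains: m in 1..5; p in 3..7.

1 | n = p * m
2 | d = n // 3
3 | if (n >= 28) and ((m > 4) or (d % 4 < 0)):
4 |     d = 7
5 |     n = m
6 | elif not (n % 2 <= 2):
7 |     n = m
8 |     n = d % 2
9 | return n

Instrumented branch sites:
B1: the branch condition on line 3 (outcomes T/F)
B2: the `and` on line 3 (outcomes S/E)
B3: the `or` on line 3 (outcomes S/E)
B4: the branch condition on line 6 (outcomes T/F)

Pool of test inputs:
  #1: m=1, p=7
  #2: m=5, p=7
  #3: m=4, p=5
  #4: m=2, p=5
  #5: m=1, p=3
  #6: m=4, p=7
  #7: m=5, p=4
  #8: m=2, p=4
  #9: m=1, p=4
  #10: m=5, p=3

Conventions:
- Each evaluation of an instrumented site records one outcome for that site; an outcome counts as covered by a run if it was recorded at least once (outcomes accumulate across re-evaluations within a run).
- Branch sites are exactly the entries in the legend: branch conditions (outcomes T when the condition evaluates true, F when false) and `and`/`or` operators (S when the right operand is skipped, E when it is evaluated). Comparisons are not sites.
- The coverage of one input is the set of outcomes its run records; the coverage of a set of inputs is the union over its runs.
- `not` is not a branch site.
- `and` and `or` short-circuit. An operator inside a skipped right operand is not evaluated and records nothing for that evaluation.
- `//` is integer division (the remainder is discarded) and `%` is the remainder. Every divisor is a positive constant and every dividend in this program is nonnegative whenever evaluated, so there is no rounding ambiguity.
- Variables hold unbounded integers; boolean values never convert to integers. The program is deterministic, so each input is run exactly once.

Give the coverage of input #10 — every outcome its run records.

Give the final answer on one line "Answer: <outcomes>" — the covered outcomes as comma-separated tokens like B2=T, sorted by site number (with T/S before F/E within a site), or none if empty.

Tracing the run of input #10 (m=5, p=3):
  B2->S, B1->F, B4->F
distinct outcomes covered: B1=F, B2=S, B4=F

Answer: B1=F, B2=S, B4=F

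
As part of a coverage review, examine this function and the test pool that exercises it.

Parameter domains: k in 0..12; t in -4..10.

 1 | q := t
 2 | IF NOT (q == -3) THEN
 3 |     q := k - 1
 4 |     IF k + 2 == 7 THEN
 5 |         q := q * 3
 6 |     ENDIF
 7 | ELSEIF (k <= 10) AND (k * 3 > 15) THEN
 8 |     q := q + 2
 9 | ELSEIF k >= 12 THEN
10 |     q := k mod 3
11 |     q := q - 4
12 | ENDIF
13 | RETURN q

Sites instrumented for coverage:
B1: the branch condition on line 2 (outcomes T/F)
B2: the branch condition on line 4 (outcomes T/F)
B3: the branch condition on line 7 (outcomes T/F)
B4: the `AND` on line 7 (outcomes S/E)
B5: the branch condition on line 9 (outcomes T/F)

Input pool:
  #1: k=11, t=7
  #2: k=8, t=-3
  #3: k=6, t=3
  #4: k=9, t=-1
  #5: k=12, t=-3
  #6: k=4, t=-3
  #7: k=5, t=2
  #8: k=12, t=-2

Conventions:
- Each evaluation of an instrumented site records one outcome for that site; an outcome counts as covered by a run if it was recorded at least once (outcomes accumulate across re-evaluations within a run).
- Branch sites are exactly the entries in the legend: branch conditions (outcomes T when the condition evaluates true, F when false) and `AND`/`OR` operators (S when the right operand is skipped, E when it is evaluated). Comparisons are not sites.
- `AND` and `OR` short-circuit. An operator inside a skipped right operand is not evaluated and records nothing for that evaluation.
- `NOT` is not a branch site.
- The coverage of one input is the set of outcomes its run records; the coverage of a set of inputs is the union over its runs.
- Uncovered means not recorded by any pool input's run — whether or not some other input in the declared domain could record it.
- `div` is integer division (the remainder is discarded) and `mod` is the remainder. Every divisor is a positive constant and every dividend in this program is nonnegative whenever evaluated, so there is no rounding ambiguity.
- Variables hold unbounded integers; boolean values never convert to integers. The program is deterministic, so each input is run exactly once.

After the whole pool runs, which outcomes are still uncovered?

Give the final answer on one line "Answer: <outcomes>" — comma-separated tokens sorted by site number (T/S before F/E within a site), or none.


test 1 (k=11, t=7) fires B1->T, B2->F; hits B1=T, B2=F
test 2 (k=8, t=-3) fires B1->F, B4->E, B3->T; hits B1=F, B3=T, B4=E
test 3 (k=6, t=3) fires B1->T, B2->F; hits B1=T, B2=F
test 4 (k=9, t=-1) fires B1->T, B2->F; hits B1=T, B2=F
test 5 (k=12, t=-3) fires B1->F, B4->S, B3->F, B5->T; hits B1=F, B3=F, B4=S, B5=T
test 6 (k=4, t=-3) fires B1->F, B4->E, B3->F, B5->F; hits B1=F, B3=F, B4=E, B5=F
test 7 (k=5, t=2) fires B1->T, B2->T; hits B1=T, B2=T
test 8 (k=12, t=-2) fires B1->T, B2->F; hits B1=T, B2=F
union over the pool: B1=T, B1=F, B2=T, B2=F, B3=T, B3=F, B4=S, B4=E, B5=T, B5=F
uncovered (0 of 10): none
Answer: none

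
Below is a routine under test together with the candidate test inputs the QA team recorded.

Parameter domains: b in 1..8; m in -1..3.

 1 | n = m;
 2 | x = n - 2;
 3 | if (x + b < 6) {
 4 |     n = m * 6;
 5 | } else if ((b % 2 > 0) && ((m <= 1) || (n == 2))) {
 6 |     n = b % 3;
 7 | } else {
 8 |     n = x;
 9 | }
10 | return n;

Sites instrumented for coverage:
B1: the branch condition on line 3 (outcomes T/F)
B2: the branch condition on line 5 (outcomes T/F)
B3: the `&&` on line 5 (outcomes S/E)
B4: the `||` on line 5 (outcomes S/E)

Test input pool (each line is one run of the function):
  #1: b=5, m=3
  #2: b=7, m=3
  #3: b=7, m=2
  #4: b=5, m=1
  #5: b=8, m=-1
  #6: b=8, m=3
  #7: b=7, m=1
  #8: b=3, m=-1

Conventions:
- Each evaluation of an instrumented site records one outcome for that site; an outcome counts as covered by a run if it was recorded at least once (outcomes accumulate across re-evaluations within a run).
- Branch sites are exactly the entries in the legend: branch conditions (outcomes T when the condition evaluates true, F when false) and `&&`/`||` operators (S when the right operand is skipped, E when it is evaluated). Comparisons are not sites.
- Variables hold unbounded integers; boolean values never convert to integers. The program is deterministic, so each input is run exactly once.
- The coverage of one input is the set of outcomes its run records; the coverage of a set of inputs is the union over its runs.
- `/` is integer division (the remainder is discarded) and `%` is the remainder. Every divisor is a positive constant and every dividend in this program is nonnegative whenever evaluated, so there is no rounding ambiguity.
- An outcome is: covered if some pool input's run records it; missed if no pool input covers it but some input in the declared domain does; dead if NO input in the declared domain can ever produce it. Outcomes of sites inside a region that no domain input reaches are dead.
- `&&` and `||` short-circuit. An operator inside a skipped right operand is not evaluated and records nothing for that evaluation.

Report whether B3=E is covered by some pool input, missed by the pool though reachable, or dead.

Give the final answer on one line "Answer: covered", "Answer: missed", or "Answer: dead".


B3=E is recorded by pool input(s) 1, 2, 3, 7 -> covered
Answer: covered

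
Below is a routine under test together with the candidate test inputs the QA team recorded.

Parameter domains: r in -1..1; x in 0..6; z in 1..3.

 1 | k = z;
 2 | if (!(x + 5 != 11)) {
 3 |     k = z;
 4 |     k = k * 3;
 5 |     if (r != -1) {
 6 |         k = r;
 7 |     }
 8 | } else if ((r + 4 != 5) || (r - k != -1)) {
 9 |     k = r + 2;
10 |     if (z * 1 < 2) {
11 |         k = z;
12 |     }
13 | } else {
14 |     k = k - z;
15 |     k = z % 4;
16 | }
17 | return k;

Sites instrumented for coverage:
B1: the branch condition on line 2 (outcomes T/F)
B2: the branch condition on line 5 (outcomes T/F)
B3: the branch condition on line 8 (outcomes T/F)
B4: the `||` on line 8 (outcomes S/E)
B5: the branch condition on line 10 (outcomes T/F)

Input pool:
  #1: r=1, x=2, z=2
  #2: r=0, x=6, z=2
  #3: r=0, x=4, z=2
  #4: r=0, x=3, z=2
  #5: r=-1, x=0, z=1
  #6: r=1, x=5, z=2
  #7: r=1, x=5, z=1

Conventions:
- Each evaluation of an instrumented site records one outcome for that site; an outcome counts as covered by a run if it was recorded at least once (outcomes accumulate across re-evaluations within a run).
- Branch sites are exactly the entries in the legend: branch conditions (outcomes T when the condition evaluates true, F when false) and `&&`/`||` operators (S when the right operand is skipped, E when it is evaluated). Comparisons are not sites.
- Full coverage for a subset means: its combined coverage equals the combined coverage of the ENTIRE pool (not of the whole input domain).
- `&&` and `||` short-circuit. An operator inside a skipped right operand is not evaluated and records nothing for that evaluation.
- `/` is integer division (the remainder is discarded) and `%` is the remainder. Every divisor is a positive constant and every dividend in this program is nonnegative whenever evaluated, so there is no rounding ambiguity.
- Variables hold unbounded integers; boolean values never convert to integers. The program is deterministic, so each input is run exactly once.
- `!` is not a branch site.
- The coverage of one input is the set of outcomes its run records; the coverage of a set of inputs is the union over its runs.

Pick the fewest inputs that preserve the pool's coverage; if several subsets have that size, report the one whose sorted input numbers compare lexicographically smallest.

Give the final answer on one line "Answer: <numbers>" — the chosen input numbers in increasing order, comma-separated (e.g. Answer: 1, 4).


input #1, r=1, x=2, z=2: events B1->F, B4->E, B3->F; outcomes B1=F, B3=F, B4=E
input #2, r=0, x=6, z=2: events B1->T, B2->T; outcomes B1=T, B2=T
input #3, r=0, x=4, z=2: events B1->F, B4->S, B3->T, B5->F; outcomes B1=F, B3=T, B4=S, B5=F
input #4, r=0, x=3, z=2: events B1->F, B4->S, B3->T, B5->F; outcomes B1=F, B3=T, B4=S, B5=F
input #5, r=-1, x=0, z=1: events B1->F, B4->S, B3->T, B5->T; outcomes B1=F, B3=T, B4=S, B5=T
input #6, r=1, x=5, z=2: events B1->F, B4->E, B3->F; outcomes B1=F, B3=F, B4=E
input #7, r=1, x=5, z=1: events B1->F, B4->E, B3->T, B5->T; outcomes B1=F, B3=T, B4=E, B5=T
union over all inputs: B1=T, B1=F, B2=T, B3=T, B3=F, B4=S, B4=E, B5=T, B5=F (9 outcomes)
every size-1 subset falls short of the 9 outcomes (best: 4/9)
every size-2 subset falls short of the 9 outcomes (best: 6/9)
every size-3 subset falls short of the 9 outcomes (best: 8/9)
the canonical winner is {1, 2, 3, 5}: size 4, full 9-outcome coverage, earliest index list among size-4 covers
Answer: 1, 2, 3, 5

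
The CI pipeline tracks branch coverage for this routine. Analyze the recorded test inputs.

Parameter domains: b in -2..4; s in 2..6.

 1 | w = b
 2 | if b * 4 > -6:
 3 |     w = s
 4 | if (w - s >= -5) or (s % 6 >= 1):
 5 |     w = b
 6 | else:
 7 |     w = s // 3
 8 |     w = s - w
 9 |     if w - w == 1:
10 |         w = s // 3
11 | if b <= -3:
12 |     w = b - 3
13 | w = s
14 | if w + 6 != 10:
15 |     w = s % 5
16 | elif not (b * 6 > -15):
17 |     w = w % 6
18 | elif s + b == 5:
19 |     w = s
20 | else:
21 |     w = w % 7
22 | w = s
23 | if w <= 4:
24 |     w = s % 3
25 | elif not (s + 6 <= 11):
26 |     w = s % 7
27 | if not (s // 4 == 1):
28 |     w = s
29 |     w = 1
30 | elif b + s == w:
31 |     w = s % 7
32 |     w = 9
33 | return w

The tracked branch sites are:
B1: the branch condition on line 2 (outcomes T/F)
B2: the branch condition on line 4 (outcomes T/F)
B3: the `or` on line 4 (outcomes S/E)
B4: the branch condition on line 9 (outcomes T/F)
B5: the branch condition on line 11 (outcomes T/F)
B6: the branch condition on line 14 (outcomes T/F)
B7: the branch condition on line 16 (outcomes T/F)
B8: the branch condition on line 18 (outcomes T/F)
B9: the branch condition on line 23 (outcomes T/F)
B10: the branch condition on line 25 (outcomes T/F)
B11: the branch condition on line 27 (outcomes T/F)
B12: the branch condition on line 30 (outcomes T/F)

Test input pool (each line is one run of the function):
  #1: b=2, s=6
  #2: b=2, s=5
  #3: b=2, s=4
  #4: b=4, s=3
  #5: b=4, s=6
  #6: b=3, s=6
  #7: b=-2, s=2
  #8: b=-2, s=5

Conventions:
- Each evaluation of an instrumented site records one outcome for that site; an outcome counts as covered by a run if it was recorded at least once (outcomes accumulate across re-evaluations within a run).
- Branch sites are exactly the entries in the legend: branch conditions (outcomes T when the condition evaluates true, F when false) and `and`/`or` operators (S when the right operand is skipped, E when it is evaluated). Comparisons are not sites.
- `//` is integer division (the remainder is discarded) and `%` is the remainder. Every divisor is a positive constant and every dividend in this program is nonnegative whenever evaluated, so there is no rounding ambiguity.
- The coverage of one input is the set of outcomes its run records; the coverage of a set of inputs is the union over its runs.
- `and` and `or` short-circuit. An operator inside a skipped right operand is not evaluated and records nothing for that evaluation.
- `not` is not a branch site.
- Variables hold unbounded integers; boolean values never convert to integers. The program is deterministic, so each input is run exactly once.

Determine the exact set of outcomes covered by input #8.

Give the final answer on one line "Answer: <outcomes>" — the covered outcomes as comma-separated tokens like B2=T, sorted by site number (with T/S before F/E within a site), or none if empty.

Running input #8 (b=-2, s=5), event by event:
  B1->F, B3->E, B2->T, B5->F, B6->T, B9->F, B10->F, B11->F, B12->F
distinct outcomes covered: B1=F, B2=T, B3=E, B5=F, B6=T, B9=F, B10=F, B11=F, B12=F

Answer: B1=F, B2=T, B3=E, B5=F, B6=T, B9=F, B10=F, B11=F, B12=F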